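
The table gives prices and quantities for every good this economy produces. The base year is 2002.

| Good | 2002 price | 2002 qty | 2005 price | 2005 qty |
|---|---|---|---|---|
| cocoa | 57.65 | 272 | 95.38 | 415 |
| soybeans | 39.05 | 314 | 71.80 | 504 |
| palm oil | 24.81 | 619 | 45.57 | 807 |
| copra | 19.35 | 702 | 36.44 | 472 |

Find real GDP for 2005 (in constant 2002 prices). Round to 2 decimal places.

72760.82

Real GDP 2005 = Σ (p_2002 × q_2005) = 57.65·415 + 39.05·504 + 24.81·807 + 19.35·472 = 72760.82.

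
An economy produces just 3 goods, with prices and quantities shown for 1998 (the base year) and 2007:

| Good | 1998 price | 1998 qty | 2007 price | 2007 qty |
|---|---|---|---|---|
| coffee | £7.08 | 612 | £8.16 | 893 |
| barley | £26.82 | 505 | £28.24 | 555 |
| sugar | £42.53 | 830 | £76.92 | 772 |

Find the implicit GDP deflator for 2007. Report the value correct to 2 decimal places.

152.37

Nominal GDP 2007 = 8.16·893 + 28.24·555 + 76.92·772 = 82342.32.
Real GDP 2007 (at 1998 prices) = 7.08·893 + 26.82·555 + 42.53·772 = 54040.70.
Deflator = Nominal/Real × 100 = 82342.32/54040.70 × 100 = 152.371.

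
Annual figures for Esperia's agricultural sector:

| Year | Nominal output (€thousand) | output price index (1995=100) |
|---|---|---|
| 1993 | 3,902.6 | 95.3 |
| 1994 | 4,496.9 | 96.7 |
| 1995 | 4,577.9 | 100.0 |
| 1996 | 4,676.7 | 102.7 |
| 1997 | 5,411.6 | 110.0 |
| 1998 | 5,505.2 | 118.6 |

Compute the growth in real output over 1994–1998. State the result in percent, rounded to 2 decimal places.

Real output 1994 = 4496.9/0.967 = 4650.36.
Real output 1998 = 5505.2/1.186 = 4641.82.
Change = 4641.82/4650.36 − 1 = -0.0018.

-0.18%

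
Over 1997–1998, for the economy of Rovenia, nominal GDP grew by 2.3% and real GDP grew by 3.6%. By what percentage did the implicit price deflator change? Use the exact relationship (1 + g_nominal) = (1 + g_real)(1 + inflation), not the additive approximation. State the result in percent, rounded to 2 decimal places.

-1.25%

(1 + g_nom) = (1 + g_real)(1 + π), so π = 1.0230 / 1.0360 − 1 = -0.01255.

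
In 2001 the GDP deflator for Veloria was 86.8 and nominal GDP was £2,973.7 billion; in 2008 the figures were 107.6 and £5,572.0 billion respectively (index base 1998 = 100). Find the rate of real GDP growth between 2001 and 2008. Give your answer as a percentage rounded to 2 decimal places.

51.15%

Deflate each year: 2001 → 2973.7/0.868 = 3425.92; 2008 → 5572.0/1.076 = 5178.44.
So real GDP changed by 5178.44/3425.92 − 1 = 0.5115, i.e. 51.15%.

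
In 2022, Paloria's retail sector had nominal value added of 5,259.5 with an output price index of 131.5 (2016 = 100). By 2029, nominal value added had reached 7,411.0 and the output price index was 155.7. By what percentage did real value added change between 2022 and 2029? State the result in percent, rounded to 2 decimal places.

Real value added 2022 = 5259.5 / 1.315 = 3999.62.
Real value added 2029 = 7411.0 / 1.557 = 4759.79.
Real growth = 4759.79 / 3999.62 − 1 = 0.1901.

19.01%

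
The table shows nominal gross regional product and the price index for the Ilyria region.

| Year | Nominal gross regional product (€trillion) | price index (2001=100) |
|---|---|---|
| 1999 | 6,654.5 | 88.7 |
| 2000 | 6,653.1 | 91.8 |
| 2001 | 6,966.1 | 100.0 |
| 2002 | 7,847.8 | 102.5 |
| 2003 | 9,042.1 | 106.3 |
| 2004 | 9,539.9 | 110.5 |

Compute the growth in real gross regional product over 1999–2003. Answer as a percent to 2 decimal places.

13.38%

Real gross regional product 1999 = 6654.5/0.887 = 7502.25.
Real gross regional product 2003 = 9042.1/1.063 = 8506.21.
Change = 8506.21/7502.25 − 1 = 0.1338.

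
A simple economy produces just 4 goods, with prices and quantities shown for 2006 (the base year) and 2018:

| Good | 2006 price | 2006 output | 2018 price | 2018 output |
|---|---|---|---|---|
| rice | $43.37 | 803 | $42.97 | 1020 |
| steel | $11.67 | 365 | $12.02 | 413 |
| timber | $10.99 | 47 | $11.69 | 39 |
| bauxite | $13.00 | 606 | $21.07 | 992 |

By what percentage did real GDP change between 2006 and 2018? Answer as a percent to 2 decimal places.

31.38%

Real GDP 2006 = Nominal GDP 2006 = 43.37·803 + 11.67·365 + 10.99·47 + 13.00·606 = 47480.19.
Real GDP 2018 (at 2006 prices) = 43.37·1020 + 11.67·413 + 10.99·39 + 13.00·992 = 62381.72.
Real growth = 62381.72/47480.19 − 1 = 0.3138.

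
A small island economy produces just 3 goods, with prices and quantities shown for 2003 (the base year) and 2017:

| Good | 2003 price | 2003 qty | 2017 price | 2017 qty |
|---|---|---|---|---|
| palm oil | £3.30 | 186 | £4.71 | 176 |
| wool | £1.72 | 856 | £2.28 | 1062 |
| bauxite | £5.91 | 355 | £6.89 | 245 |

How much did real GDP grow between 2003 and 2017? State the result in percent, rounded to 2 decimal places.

Real GDP 2003 = Nominal GDP 2003 = 3.30·186 + 1.72·856 + 5.91·355 = 4184.17.
Real GDP 2017 (at 2003 prices) = 3.30·176 + 1.72·1062 + 5.91·245 = 3855.39.
Real growth = 3855.39/4184.17 − 1 = -0.0786.

-7.86%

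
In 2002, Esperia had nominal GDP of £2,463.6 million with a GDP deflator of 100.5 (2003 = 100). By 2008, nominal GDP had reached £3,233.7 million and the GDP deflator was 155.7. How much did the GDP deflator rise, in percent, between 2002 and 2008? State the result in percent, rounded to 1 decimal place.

54.9%

Price-level change = 155.7 / 100.5 − 1 = 0.5493.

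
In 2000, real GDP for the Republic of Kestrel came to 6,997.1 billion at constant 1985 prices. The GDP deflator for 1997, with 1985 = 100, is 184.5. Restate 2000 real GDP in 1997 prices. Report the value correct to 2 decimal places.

Real GDP in 1997 prices = Real GDP in 1985 prices × (P_1997/P_1985) = 6997.1 × 1.845 = 12909.65.

12,909.65 billion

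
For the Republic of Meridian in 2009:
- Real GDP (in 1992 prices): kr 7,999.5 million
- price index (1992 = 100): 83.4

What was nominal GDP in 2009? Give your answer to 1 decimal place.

kr 6,671.6 million

Nominal GDP = Real × (price index/100) = 7999.5 × 0.834 = 6671.58.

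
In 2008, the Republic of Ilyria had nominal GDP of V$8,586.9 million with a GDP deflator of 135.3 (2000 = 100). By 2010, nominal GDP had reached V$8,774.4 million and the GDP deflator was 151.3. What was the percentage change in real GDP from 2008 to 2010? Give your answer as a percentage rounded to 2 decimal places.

Deflate each year: 2008 → 8586.9/1.353 = 6346.56; 2010 → 8774.4/1.513 = 5799.34.
So real GDP changed by 5799.34/6346.56 − 1 = -0.0862, i.e. -8.62%.

-8.62%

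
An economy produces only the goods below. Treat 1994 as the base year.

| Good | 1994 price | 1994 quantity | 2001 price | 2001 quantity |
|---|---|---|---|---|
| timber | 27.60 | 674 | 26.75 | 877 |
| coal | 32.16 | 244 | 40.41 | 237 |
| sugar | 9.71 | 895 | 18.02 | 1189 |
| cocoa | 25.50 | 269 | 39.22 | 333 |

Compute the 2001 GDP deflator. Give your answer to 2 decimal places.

130.19

Nominal GDP 2001 = 26.75·877 + 40.41·237 + 18.02·1189 + 39.22·333 = 67522.96.
Real GDP 2001 (at 1994 prices) = 27.60·877 + 32.16·237 + 9.71·1189 + 25.50·333 = 51863.81.
Deflator = Nominal/Real × 100 = 67522.96/51863.81 × 100 = 130.193.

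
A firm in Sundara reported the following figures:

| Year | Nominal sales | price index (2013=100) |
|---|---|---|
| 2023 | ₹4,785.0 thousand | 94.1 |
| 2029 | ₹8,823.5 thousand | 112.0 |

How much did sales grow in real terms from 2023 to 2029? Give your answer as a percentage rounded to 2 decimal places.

Real sales 2023 = 4785.0 / 0.941 = 5085.02.
Real sales 2029 = 8823.5 / 1.120 = 7878.13.
Real growth = 7878.13 / 5085.02 − 1 = 0.5493.

54.93%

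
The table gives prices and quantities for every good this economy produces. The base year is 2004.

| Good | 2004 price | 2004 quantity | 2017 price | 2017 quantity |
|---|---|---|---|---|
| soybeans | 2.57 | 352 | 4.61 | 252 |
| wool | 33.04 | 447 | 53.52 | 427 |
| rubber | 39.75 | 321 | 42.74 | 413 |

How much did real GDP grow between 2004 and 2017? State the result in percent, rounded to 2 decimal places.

Real GDP 2004 = Nominal GDP 2004 = 2.57·352 + 33.04·447 + 39.75·321 = 28433.27.
Real GDP 2017 (at 2004 prices) = 2.57·252 + 33.04·427 + 39.75·413 = 31172.47.
Real growth = 31172.47/28433.27 − 1 = 0.0963.

9.63%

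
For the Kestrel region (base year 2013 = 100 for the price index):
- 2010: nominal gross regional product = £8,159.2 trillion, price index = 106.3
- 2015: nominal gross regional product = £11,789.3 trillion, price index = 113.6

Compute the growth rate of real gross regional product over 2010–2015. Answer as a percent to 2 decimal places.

Real gross regional product 2010 = 8159.2 / 1.063 = 7675.63.
Real gross regional product 2015 = 11789.3 / 1.136 = 10377.90.
Real growth = 10377.90 / 7675.63 − 1 = 0.3521.

35.21%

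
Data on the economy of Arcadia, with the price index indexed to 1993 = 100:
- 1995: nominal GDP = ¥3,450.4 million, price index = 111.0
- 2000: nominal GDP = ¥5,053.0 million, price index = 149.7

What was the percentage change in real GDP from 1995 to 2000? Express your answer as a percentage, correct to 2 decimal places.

8.59%

Real GDP 1995 = 3450.4 / 1.110 = 3108.47.
Real GDP 2000 = 5053.0 / 1.497 = 3375.42.
Real growth = 3375.42 / 3108.47 − 1 = 0.0859.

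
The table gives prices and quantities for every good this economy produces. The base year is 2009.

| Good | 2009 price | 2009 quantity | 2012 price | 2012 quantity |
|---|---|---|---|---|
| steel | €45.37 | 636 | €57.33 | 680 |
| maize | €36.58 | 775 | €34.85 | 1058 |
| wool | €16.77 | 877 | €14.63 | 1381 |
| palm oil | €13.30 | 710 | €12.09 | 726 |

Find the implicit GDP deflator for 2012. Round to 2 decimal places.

102.41

Nominal GDP 2012 = 57.33·680 + 34.85·1058 + 14.63·1381 + 12.09·726 = 104837.07.
Real GDP 2012 (at 2009 prices) = 45.37·680 + 36.58·1058 + 16.77·1381 + 13.30·726 = 102368.41.
Deflator = Nominal/Real × 100 = 104837.07/102368.41 × 100 = 102.412.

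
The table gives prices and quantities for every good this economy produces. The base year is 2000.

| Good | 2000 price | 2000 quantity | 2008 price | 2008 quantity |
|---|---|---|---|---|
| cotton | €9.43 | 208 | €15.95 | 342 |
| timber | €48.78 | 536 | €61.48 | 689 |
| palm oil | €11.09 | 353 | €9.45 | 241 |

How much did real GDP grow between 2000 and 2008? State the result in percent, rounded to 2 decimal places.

23.37%

Real GDP 2000 = Nominal GDP 2000 = 9.43·208 + 48.78·536 + 11.09·353 = 32022.29.
Real GDP 2008 (at 2000 prices) = 9.43·342 + 48.78·689 + 11.09·241 = 39507.17.
Real growth = 39507.17/32022.29 − 1 = 0.2337.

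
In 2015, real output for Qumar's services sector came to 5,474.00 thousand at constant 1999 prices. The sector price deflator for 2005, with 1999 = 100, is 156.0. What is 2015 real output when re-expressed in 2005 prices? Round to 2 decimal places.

8,539.44 thousand

Real output in 2005 prices = Real output in 1999 prices × (P_2005/P_1999) = 5474.00 × 1.560 = 8539.44.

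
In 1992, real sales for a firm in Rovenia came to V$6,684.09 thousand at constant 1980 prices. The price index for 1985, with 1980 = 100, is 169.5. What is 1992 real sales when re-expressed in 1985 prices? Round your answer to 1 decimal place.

V$11,329.5 thousand

Real sales in 1985 prices = Real sales in 1980 prices × (P_1985/P_1980) = 6684.09 × 1.695 = 11329.53.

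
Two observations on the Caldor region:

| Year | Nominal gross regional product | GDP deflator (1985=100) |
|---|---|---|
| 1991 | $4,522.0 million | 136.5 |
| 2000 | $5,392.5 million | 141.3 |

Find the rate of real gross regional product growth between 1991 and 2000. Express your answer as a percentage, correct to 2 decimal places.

15.20%

Deflate each year: 1991 → 4522.0/1.365 = 3312.82; 2000 → 5392.5/1.413 = 3816.35.
So real gross regional product changed by 3816.35/3312.82 − 1 = 0.1520, i.e. 15.20%.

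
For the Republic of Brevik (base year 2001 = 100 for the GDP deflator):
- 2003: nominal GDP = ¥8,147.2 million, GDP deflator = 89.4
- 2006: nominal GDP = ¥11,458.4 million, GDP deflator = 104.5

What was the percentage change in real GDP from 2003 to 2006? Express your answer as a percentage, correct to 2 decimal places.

Real GDP 2003 = 8147.2 / 0.894 = 9113.20.
Real GDP 2006 = 11458.4 / 1.045 = 10964.98.
Real growth = 10964.98 / 9113.20 − 1 = 0.2032.

20.32%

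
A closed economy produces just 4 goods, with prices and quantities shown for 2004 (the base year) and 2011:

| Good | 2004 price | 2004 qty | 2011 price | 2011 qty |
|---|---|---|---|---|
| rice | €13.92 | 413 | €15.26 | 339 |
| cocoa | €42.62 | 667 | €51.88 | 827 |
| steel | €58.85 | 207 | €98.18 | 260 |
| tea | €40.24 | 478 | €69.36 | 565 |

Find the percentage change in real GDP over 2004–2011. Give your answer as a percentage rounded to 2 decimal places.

Real GDP 2004 = Nominal GDP 2004 = 13.92·413 + 42.62·667 + 58.85·207 + 40.24·478 = 65593.17.
Real GDP 2011 (at 2004 prices) = 13.92·339 + 42.62·827 + 58.85·260 + 40.24·565 = 78002.22.
Real growth = 78002.22/65593.17 − 1 = 0.1892.

18.92%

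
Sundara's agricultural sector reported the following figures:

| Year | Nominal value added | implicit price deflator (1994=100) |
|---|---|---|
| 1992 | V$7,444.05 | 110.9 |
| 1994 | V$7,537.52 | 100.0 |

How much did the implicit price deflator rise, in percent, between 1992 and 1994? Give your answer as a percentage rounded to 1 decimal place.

Price-level change = 100.0 / 110.9 − 1 = -0.0983.

-9.8%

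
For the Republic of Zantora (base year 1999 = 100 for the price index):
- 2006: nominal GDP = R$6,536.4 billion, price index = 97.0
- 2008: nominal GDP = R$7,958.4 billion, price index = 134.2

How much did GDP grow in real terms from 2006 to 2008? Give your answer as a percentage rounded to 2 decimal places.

Deflate each year: 2006 → 6536.4/0.970 = 6738.56; 2008 → 7958.4/1.342 = 5930.25.
So real GDP changed by 5930.25/6738.56 − 1 = -0.1200, i.e. -12.00%.

-12.00%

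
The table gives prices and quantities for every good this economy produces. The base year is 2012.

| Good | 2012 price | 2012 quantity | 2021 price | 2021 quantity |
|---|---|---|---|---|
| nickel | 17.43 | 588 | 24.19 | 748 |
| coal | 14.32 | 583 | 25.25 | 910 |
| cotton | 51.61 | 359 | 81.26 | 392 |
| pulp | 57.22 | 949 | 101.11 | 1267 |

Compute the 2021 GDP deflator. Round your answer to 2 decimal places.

169.22

Nominal GDP 2021 = 24.19·748 + 25.25·910 + 81.26·392 + 101.11·1267 = 201031.91.
Real GDP 2021 (at 2012 prices) = 17.43·748 + 14.32·910 + 51.61·392 + 57.22·1267 = 118797.70.
Deflator = Nominal/Real × 100 = 201031.91/118797.70 × 100 = 169.222.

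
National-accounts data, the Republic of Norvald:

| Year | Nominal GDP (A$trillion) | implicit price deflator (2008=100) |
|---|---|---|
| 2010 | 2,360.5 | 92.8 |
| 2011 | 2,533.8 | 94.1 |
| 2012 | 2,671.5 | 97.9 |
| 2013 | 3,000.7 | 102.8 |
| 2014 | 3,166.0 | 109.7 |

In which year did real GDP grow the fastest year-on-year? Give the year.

2013

2011: real = 2533.8/0.941 = 2692.67; growth vs 2010 (2543.64) = 5.86%.
2012: real = 2671.5/0.979 = 2728.80; growth vs 2011 (2692.67) = 1.34%.
2013: real = 3000.7/1.028 = 2918.97; growth vs 2012 (2728.80) = 6.97%.
2014: real = 3166.0/1.097 = 2886.05; growth vs 2013 (2918.97) = -1.13%.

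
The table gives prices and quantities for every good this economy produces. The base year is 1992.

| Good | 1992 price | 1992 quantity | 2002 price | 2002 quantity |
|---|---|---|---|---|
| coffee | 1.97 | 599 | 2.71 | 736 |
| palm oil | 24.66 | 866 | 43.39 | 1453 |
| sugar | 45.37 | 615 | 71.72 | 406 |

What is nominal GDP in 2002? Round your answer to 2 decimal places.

Nominal GDP 2002 = Σ (p_2002 × q_2002) = 2.71·736 + 43.39·1453 + 71.72·406 = 94158.55.

94158.55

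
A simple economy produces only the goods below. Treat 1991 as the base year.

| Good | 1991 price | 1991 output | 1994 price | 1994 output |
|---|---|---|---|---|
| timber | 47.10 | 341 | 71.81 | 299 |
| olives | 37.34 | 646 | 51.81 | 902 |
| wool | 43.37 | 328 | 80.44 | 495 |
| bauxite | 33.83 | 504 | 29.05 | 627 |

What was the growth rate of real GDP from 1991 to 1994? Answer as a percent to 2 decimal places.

Real GDP 1991 = Nominal GDP 1991 = 47.10·341 + 37.34·646 + 43.37·328 + 33.83·504 = 71458.42.
Real GDP 1994 (at 1991 prices) = 47.10·299 + 37.34·902 + 43.37·495 + 33.83·627 = 90443.14.
Real growth = 90443.14/71458.42 − 1 = 0.2657.

26.57%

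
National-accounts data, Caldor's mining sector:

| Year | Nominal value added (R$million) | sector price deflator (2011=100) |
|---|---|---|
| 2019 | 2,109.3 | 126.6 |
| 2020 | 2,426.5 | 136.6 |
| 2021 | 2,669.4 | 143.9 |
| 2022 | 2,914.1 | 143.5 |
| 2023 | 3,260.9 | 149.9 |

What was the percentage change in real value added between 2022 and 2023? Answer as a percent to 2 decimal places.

7.12%

Real value added 2022 = 2914.1/1.435 = 2030.73.
Real value added 2023 = 3260.9/1.499 = 2175.38.
Change = 2175.38/2030.73 − 1 = 0.0712.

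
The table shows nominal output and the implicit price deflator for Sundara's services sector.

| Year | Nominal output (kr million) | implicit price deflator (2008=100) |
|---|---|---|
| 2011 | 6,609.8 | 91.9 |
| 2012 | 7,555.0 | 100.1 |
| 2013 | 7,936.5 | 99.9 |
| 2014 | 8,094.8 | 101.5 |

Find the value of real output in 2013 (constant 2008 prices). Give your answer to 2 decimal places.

Real output 2013 = 7936.5 / 0.999 = 7944.44.

kr 7,944.44 million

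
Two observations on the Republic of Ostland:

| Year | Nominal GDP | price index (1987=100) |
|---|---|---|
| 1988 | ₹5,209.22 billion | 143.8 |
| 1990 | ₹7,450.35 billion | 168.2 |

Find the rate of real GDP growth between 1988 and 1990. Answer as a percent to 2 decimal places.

22.27%

Deflate each year: 1988 → 5209.22/1.438 = 3622.55; 1990 → 7450.35/1.682 = 4429.46.
So real GDP changed by 4429.46/3622.55 − 1 = 0.2227, i.e. 22.27%.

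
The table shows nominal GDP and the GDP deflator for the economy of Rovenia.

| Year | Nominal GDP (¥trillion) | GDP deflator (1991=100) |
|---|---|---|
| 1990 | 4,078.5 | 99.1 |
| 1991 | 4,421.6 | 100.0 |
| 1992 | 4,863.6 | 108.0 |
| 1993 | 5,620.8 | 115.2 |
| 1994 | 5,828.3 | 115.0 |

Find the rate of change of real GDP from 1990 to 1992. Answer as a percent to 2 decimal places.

9.42%

Real GDP 1990 = 4078.5/0.991 = 4115.54.
Real GDP 1992 = 4863.6/1.080 = 4503.33.
Change = 4503.33/4115.54 − 1 = 0.0942.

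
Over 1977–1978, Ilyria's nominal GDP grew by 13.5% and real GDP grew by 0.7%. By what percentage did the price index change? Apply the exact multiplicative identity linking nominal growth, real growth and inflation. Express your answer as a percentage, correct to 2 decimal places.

12.71%

(1 + g_nom) = (1 + g_real)(1 + π), so π = 1.1350 / 1.0070 − 1 = 0.12711.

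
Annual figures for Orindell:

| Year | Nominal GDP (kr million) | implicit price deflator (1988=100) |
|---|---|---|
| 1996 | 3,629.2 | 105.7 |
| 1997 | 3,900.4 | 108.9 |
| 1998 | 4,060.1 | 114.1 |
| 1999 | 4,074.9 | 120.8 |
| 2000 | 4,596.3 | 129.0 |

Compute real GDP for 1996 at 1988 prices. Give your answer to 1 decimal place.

kr 3,433.5 million

Real GDP 1996 = 3629.2 / 1.057 = 3433.49.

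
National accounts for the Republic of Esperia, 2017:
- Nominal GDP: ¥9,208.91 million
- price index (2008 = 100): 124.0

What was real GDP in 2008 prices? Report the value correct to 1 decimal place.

Real GDP = Nominal / (price index/100) = 9208.91 / 1.240 = 7426.54.

¥7,426.5 million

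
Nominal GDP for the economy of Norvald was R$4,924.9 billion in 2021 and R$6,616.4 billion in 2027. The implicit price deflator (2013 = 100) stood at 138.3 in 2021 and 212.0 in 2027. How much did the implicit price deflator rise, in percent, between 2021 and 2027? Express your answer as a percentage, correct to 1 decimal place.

53.3%

Price-level change = 212.0 / 138.3 − 1 = 0.5329.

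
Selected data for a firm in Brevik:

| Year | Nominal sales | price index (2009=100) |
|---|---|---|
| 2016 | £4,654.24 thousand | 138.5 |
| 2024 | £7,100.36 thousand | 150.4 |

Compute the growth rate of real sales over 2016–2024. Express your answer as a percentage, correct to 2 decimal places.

40.49%

Deflate each year: 2016 → 4654.24/1.385 = 3360.46; 2024 → 7100.36/1.504 = 4720.98.
So real sales changed by 4720.98/3360.46 − 1 = 0.4049, i.e. 40.49%.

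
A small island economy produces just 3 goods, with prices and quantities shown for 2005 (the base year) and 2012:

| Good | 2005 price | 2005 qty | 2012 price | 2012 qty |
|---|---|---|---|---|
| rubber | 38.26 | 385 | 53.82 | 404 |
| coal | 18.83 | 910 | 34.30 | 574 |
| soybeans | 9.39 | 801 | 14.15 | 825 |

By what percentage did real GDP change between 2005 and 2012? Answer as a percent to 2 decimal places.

Real GDP 2005 = Nominal GDP 2005 = 38.26·385 + 18.83·910 + 9.39·801 = 39386.79.
Real GDP 2012 (at 2005 prices) = 38.26·404 + 18.83·574 + 9.39·825 = 34012.21.
Real growth = 34012.21/39386.79 − 1 = -0.1365.

-13.65%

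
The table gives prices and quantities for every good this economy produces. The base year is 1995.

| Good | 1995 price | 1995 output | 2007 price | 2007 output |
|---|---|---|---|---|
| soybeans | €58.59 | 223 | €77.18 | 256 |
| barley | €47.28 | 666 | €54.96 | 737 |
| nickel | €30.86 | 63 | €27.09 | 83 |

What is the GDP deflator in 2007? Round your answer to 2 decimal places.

Nominal GDP 2007 = 77.18·256 + 54.96·737 + 27.09·83 = 62512.07.
Real GDP 2007 (at 1995 prices) = 58.59·256 + 47.28·737 + 30.86·83 = 52405.78.
Deflator = Nominal/Real × 100 = 62512.07/52405.78 × 100 = 119.285.

119.28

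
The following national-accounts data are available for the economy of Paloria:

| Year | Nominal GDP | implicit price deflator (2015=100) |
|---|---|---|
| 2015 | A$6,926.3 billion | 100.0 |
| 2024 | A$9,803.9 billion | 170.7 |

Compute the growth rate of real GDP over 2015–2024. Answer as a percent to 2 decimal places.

Real GDP 2015 = 6926.3 / 1.000 = 6926.30.
Real GDP 2024 = 9803.9 / 1.707 = 5743.35.
Real growth = 5743.35 / 6926.30 − 1 = -0.1708.

-17.08%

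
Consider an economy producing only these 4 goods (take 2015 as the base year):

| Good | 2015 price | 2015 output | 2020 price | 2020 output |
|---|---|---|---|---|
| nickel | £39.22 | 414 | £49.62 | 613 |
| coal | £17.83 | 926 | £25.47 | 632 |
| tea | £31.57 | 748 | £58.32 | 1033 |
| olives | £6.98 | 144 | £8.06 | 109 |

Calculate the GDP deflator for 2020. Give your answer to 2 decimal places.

Nominal GDP 2020 = 49.62·613 + 25.47·632 + 58.32·1033 + 8.06·109 = 107637.20.
Real GDP 2020 (at 2015 prices) = 39.22·613 + 17.83·632 + 31.57·1033 + 6.98·109 = 68683.05.
Deflator = Nominal/Real × 100 = 107637.20/68683.05 × 100 = 156.716.

156.72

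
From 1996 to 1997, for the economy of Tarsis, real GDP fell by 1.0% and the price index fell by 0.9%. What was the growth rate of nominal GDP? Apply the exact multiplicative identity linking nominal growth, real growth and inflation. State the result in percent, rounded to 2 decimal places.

(1 + g_nom) = (1 + g_real)(1 + π) = 0.9900 × 0.9910 = 0.98109.

-1.89%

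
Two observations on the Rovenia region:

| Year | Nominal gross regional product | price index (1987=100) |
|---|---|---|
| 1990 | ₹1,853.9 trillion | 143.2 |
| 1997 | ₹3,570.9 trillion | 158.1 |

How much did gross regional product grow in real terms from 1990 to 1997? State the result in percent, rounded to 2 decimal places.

74.46%

Deflate each year: 1990 → 1853.9/1.432 = 1294.62; 1997 → 3570.9/1.581 = 2258.63.
So real gross regional product changed by 2258.63/1294.62 − 1 = 0.7446, i.e. 74.46%.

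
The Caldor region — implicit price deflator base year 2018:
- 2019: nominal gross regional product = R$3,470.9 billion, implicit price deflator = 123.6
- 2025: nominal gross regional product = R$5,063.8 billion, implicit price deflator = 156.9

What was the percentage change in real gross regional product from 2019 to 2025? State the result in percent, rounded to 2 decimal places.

Real gross regional product 2019 = 3470.9 / 1.236 = 2808.17.
Real gross regional product 2025 = 5063.8 / 1.569 = 3227.41.
Real growth = 3227.41 / 2808.17 − 1 = 0.1493.

14.93%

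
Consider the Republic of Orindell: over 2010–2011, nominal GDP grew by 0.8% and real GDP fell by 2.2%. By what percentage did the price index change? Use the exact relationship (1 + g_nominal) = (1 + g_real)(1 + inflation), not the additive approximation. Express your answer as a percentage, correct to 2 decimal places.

(1 + g_nom) = (1 + g_real)(1 + π), so π = 1.0080 / 0.9780 − 1 = 0.03067.

3.07%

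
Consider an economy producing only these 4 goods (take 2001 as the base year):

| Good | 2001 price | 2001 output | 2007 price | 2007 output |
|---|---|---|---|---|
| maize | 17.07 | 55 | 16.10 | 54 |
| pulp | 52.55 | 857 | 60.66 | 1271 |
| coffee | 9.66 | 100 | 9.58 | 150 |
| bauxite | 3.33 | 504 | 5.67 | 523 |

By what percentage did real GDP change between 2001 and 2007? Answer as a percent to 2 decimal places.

45.84%

Real GDP 2001 = Nominal GDP 2001 = 17.07·55 + 52.55·857 + 9.66·100 + 3.33·504 = 48618.52.
Real GDP 2007 (at 2001 prices) = 17.07·54 + 52.55·1271 + 9.66·150 + 3.33·523 = 70903.42.
Real growth = 70903.42/48618.52 − 1 = 0.4584.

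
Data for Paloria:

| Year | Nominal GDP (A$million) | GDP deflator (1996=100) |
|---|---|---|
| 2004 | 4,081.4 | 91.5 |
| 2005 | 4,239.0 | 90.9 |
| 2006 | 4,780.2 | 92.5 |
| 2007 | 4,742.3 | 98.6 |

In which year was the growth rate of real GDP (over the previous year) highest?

2005: real = 4239.0/0.909 = 4663.37; growth vs 2004 (4460.55) = 4.55%.
2006: real = 4780.2/0.925 = 5167.78; growth vs 2005 (4663.37) = 10.82%.
2007: real = 4742.3/0.986 = 4809.63; growth vs 2006 (5167.78) = -6.93%.

2006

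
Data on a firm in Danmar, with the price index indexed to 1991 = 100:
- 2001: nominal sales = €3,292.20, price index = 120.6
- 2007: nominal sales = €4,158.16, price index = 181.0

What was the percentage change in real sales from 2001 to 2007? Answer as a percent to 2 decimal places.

Deflate each year: 2001 → 3292.20/1.206 = 2729.85; 2007 → 4158.16/1.810 = 2297.33.
So real sales changed by 2297.33/2729.85 − 1 = -0.1584, i.e. -15.84%.

-15.84%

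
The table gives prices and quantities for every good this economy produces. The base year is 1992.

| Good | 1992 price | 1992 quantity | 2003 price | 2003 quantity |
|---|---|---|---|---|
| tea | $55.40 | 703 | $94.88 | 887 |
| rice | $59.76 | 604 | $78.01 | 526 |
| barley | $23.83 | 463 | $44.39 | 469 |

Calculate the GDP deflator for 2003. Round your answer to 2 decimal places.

159.14

Nominal GDP 2003 = 94.88·887 + 78.01·526 + 44.39·469 = 146010.73.
Real GDP 2003 (at 1992 prices) = 55.40·887 + 59.76·526 + 23.83·469 = 91749.83.
Deflator = Nominal/Real × 100 = 146010.73/91749.83 × 100 = 159.140.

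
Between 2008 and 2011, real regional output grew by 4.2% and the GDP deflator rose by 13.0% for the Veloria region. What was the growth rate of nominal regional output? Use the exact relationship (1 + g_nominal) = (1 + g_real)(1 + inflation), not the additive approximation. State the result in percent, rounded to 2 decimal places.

17.75%

(1 + g_nom) = (1 + g_real)(1 + π) = 1.0420 × 1.1300 = 1.17746.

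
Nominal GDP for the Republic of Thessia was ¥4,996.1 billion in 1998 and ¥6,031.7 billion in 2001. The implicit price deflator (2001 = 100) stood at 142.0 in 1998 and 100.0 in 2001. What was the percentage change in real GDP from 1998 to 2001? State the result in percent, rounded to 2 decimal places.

Real GDP 1998 = 4996.1 / 1.420 = 3518.38.
Real GDP 2001 = 6031.7 / 1.000 = 6031.70.
Real growth = 6031.70 / 3518.38 − 1 = 0.7143.

71.43%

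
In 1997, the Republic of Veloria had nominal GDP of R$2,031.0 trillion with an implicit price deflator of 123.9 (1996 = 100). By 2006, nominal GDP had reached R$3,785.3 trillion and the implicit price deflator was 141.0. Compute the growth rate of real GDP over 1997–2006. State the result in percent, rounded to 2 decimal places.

Deflate each year: 1997 → 2031.0/1.239 = 1639.23; 2006 → 3785.3/1.410 = 2684.61.
So real GDP changed by 2684.61/1639.23 − 1 = 0.6377, i.e. 63.77%.

63.77%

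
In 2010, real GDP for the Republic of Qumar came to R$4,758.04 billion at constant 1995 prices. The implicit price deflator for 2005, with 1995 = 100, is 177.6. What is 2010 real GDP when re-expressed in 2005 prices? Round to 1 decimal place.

R$8,450.3 billion

Real GDP in 2005 prices = Real GDP in 1995 prices × (P_2005/P_1995) = 4758.04 × 1.776 = 8450.28.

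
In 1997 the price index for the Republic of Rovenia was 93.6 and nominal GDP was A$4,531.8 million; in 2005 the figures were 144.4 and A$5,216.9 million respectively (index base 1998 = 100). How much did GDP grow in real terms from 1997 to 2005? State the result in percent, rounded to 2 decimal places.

Deflate each year: 1997 → 4531.8/0.936 = 4841.67; 2005 → 5216.9/1.444 = 3612.81.
So real GDP changed by 3612.81/4841.67 − 1 = -0.2538, i.e. -25.38%.

-25.38%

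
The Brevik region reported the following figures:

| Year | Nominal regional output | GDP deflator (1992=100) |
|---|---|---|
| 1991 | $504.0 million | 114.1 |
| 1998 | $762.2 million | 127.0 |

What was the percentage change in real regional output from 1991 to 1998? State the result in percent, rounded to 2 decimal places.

Deflate each year: 1991 → 504.0/1.141 = 441.72; 1998 → 762.2/1.270 = 600.16.
So real regional output changed by 600.16/441.72 − 1 = 0.3587, i.e. 35.87%.

35.87%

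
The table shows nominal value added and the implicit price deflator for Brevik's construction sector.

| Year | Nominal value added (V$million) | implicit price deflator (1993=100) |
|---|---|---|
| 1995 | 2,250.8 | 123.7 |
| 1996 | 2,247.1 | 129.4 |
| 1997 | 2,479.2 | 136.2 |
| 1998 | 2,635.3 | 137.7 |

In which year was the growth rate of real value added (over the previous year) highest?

1998

1996: real = 2247.1/1.294 = 1736.55; growth vs 1995 (1819.56) = -4.56%.
1997: real = 2479.2/1.362 = 1820.26; growth vs 1996 (1736.55) = 4.82%.
1998: real = 2635.3/1.377 = 1913.80; growth vs 1997 (1820.26) = 5.14%.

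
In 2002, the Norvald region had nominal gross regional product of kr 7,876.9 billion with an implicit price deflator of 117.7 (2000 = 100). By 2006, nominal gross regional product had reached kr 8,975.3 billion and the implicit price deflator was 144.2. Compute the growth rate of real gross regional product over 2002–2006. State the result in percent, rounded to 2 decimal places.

-7.00%

Real gross regional product 2002 = 7876.9 / 1.177 = 6692.35.
Real gross regional product 2006 = 8975.3 / 1.442 = 6224.20.
Real growth = 6224.20 / 6692.35 − 1 = -0.0700.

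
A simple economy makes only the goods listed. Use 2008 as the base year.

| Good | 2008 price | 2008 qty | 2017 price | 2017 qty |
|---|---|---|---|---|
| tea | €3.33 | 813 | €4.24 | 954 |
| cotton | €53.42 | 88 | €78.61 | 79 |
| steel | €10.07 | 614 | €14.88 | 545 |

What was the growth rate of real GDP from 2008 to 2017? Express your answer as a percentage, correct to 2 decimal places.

-5.20%

Real GDP 2008 = Nominal GDP 2008 = 3.33·813 + 53.42·88 + 10.07·614 = 13591.23.
Real GDP 2017 (at 2008 prices) = 3.33·954 + 53.42·79 + 10.07·545 = 12885.15.
Real growth = 12885.15/13591.23 − 1 = -0.0520.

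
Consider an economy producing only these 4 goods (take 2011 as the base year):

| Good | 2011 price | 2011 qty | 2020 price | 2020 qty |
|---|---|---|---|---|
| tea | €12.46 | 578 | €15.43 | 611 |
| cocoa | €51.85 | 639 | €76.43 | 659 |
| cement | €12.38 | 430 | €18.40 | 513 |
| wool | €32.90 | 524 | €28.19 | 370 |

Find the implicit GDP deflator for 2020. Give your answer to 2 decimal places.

Nominal GDP 2020 = 15.43·611 + 76.43·659 + 18.40·513 + 28.19·370 = 79664.60.
Real GDP 2020 (at 2011 prices) = 12.46·611 + 51.85·659 + 12.38·513 + 32.90·370 = 60306.15.
Deflator = Nominal/Real × 100 = 79664.60/60306.15 × 100 = 132.100.

132.10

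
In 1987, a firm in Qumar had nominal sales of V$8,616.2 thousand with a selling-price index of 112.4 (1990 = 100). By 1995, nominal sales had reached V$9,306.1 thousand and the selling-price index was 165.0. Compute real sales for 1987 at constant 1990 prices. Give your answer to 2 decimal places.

Real sales = Nominal / (selling-price index/100) = 8616.2 / 1.124 = 7665.66.

V$7,665.66 thousand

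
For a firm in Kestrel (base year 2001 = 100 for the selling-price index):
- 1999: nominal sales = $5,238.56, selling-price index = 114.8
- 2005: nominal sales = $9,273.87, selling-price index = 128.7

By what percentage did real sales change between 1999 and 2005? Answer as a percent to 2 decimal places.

Deflate each year: 1999 → 5238.56/1.148 = 4563.21; 2005 → 9273.87/1.287 = 7205.80.
So real sales changed by 7205.80/4563.21 − 1 = 0.5791, i.e. 57.91%.

57.91%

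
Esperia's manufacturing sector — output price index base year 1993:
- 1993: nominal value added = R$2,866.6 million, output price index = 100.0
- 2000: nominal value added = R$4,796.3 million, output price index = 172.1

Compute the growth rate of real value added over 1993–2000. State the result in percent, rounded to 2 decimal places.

Deflate each year: 1993 → 2866.6/1.000 = 2866.60; 2000 → 4796.3/1.721 = 2786.93.
So real value added changed by 2786.93/2866.60 − 1 = -0.0278, i.e. -2.78%.

-2.78%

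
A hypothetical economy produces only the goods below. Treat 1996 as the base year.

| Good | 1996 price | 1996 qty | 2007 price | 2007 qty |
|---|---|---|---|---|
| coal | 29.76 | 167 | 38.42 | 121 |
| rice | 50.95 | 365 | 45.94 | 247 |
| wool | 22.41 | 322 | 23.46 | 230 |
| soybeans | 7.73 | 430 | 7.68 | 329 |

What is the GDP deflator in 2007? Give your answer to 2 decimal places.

100.15

Nominal GDP 2007 = 38.42·121 + 45.94·247 + 23.46·230 + 7.68·329 = 23918.52.
Real GDP 2007 (at 1996 prices) = 29.76·121 + 50.95·247 + 22.41·230 + 7.73·329 = 23883.08.
Deflator = Nominal/Real × 100 = 23918.52/23883.08 × 100 = 100.148.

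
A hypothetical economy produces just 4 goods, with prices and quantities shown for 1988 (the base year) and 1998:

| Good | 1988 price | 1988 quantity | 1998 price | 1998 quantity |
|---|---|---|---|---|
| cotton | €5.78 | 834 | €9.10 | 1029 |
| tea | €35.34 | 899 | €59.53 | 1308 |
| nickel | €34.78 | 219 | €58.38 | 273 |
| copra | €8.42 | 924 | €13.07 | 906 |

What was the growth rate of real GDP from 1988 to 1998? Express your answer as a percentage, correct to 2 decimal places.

33.29%

Real GDP 1988 = Nominal GDP 1988 = 5.78·834 + 35.34·899 + 34.78·219 + 8.42·924 = 51988.08.
Real GDP 1998 (at 1988 prices) = 5.78·1029 + 35.34·1308 + 34.78·273 + 8.42·906 = 69295.80.
Real growth = 69295.80/51988.08 − 1 = 0.3329.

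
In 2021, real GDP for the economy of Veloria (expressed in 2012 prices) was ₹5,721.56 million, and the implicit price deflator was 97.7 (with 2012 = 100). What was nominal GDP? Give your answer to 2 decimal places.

Nominal GDP = Real × (implicit price deflator/100) = 5721.56 × 0.977 = 5589.96.

₹5,589.96 million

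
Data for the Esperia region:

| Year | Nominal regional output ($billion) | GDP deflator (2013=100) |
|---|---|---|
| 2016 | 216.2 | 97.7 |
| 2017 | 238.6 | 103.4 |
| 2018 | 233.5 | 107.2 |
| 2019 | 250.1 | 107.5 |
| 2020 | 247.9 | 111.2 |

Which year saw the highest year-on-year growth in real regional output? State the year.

2017: real = 238.6/1.034 = 230.75; growth vs 2016 (221.29) = 4.27%.
2018: real = 233.5/1.072 = 217.82; growth vs 2017 (230.75) = -5.60%.
2019: real = 250.1/1.075 = 232.65; growth vs 2018 (217.82) = 6.81%.
2020: real = 247.9/1.112 = 222.93; growth vs 2019 (232.65) = -4.18%.

2019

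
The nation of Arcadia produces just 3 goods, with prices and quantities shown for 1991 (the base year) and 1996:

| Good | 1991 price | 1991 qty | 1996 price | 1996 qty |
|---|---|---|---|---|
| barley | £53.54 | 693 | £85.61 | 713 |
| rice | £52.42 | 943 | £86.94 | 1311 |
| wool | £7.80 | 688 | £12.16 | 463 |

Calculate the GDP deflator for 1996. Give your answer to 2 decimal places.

Nominal GDP 1996 = 85.61·713 + 86.94·1311 + 12.16·463 = 180648.35.
Real GDP 1996 (at 1991 prices) = 53.54·713 + 52.42·1311 + 7.80·463 = 110508.04.
Deflator = Nominal/Real × 100 = 180648.35/110508.04 × 100 = 163.471.

163.47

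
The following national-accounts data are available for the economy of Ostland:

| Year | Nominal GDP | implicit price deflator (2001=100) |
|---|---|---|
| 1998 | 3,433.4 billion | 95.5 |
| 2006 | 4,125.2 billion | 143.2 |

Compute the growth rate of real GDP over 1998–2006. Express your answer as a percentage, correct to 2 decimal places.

-19.87%

Deflate each year: 1998 → 3433.4/0.955 = 3595.18; 2006 → 4125.2/1.432 = 2880.73.
So real GDP changed by 2880.73/3595.18 − 1 = -0.1987, i.e. -19.87%.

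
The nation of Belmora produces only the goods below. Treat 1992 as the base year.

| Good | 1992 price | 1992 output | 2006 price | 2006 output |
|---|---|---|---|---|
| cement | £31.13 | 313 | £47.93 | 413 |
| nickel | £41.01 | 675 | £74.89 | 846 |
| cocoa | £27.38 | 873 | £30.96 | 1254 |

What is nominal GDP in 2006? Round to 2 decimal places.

Nominal GDP 2006 = Σ (p_2006 × q_2006) = 47.93·413 + 74.89·846 + 30.96·1254 = 121975.87.

£121975.87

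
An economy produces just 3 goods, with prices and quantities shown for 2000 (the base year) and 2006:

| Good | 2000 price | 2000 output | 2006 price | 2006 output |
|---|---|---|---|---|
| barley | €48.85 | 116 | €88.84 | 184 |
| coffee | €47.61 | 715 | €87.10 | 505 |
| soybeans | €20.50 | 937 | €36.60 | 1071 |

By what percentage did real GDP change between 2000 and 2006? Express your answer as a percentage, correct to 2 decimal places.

-6.67%

Real GDP 2000 = Nominal GDP 2000 = 48.85·116 + 47.61·715 + 20.50·937 = 58916.25.
Real GDP 2006 (at 2000 prices) = 48.85·184 + 47.61·505 + 20.50·1071 = 54986.95.
Real growth = 54986.95/58916.25 − 1 = -0.0667.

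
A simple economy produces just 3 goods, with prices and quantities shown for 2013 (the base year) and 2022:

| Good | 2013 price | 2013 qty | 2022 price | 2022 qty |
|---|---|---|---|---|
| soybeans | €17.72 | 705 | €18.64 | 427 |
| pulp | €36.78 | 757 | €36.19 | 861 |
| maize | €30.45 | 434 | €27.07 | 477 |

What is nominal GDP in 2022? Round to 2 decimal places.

Nominal GDP 2022 = Σ (p_2022 × q_2022) = 18.64·427 + 36.19·861 + 27.07·477 = 52031.26.

€52031.26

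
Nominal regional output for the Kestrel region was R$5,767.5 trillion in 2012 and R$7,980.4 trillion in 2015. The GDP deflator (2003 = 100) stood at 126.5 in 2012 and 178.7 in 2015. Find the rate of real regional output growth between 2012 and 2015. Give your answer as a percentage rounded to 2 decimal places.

-2.05%

Real regional output 2012 = 5767.5 / 1.265 = 4559.29.
Real regional output 2015 = 7980.4 / 1.787 = 4465.81.
Real growth = 4465.81 / 4559.29 − 1 = -0.0205.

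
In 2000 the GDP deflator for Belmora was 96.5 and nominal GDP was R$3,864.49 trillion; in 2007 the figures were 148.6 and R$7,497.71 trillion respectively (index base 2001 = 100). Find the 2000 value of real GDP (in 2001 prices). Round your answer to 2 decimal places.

R$4,004.65 trillion

Real GDP = Nominal / (GDP deflator/100) = 3864.49 / 0.965 = 4004.65.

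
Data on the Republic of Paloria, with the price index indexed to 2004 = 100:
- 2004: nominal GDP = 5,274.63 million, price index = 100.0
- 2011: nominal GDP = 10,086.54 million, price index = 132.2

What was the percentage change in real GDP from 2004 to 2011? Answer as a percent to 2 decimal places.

44.65%

Real GDP 2004 = 5274.63 / 1.000 = 5274.63.
Real GDP 2011 = 10086.54 / 1.322 = 7629.76.
Real growth = 7629.76 / 5274.63 − 1 = 0.4465.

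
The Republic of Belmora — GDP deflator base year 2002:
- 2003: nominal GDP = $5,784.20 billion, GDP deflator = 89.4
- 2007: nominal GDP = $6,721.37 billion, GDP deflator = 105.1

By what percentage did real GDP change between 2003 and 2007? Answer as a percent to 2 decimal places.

Deflate each year: 2003 → 5784.20/0.894 = 6470.02; 2007 → 6721.37/1.051 = 6395.21.
So real GDP changed by 6395.21/6470.02 − 1 = -0.0116, i.e. -1.16%.

-1.16%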